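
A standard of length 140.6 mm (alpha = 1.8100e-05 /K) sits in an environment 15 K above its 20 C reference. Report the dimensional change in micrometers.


dL = L * alpha * dT
= 140.6 * 1.8100e-05 * 15
= 0.0381729 mm
dL_um = 0.0381729 * 1000 = 38.1729 um

38.1729


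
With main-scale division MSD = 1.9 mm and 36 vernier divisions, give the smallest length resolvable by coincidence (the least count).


LC = MSD / n_div
= 1.9 / 36
= 0.0528

0.0528


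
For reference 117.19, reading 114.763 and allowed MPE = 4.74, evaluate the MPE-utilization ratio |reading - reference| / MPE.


e = indication - reference = 114.763 - 117.19 = -2.4270
|e| = 2.4270
ratio = |e| / MPE = 2.4270 / 4.74
ratio = 0.5120

0.5120


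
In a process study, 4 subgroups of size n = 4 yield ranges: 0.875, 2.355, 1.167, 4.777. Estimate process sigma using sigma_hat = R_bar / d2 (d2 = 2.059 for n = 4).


R_bar = (0.875 + 2.355 + 1.167 + 4.777) / 4
R_bar = 9.174 / 4 = 2.2935
sigma_hat = R_bar / d2 = 2.2935 / 2.059 = 1.1139

1.1139


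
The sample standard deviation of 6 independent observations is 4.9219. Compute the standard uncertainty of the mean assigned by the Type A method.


u_A = s / sqrt(n)
u_A = 4.9219 / sqrt(6)
u_A = 4.9219 / 2.4494897
u_A = 2.0094

2.0094


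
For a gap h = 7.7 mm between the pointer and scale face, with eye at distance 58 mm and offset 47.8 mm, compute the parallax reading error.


error = h * offset / d
= 7.7 * 47.8 / 58
= 6.3459

6.3459


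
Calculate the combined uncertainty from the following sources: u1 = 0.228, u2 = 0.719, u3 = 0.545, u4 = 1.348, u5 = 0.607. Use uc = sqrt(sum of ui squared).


uc = sqrt(0.228^2 + 0.719^2 + 0.545^2 + 1.348^2 + 0.607^2)
uc = sqrt(3.051523)
uc = 1.7469

1.7469


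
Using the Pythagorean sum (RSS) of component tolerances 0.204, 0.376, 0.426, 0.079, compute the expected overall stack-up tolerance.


RSS = sqrt(0.204^2 + 0.376^2 + 0.426^2 + 0.079^2)
= sqrt(0.370709)
= 0.6089

0.6089


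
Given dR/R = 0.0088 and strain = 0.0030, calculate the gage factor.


GF = (dR/R) / epsilon
= 0.0088 / 0.0030
= 2.9333

2.9333


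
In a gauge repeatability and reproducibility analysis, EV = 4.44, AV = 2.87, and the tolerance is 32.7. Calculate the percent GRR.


GRR = sqrt(EV^2 + AV^2) = sqrt(4.44^2 + 2.87^2) = 5.2868232
%GRR = GRR / tol * 100 = 5.2868232 / 32.7 * 100
%GRR = 16.1677

16.1677


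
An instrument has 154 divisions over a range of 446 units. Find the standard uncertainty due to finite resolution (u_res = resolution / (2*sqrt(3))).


resolution = range / divisions
resolution = 446 / 154 = 2.8961039
u_res = resolution / (2*sqrt(3))
u_res = 2.8961039 / 3.4641016
u_res = 0.8360

0.8360


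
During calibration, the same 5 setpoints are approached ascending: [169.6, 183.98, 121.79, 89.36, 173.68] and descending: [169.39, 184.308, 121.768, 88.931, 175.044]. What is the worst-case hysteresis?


|169.6 - 169.39| = 0.2100
|183.98 - 184.308| = 0.3280
|121.79 - 121.768| = 0.0220
|89.36 - 88.931| = 0.4290
|173.68 - 175.044| = 1.3640
hysteresis = max(diffs) = 1.3640

1.3640


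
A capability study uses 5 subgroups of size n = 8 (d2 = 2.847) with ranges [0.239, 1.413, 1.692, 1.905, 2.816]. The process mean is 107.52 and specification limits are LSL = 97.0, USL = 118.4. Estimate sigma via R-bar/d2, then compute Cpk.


R_bar = (0.239 + 1.413 + 1.692 + 1.905 + 2.816) / 5 = 1.613
sigma = R_bar / d2 = 1.613 / 2.847 = 0.56656129
Cp = (USL - LSL)/(6*sigma) = (118.4 - 97.0)/(6*0.56656129) = 6.2953
Cpu = (118.4 - 107.52)/(3*0.56656129) = 6.4012
Cpl = (107.52 - 97.0)/(3*0.56656129) = 6.1894
Cpk = min(Cpu, Cpl) = 6.1894

6.1894


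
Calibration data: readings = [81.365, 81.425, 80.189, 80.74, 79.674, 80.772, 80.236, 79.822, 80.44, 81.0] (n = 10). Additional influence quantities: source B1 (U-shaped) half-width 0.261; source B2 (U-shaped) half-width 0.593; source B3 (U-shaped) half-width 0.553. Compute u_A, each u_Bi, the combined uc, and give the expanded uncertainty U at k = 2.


mean = (81.365 + 81.425 + 80.189 + 80.74 + 79.674 + 80.772 + 80.236 + 79.822 + 80.44 + 81.0) / 10 = 80.5663
s = sqrt(sum((x - mean)^2)/(n-1)) = 0.60124446
u_A = s / sqrt(n) = 0.60124446 / sqrt(10) = 0.19013019
u_B1 = 0.261 / sqrt(2) = 0.18455487
u_B2 = 0.593 / sqrt(2) = 0.41931432
u_B3 = 0.553 / sqrt(2) = 0.39103005
uc = sqrt(0.19013019^2 + 0.18455487^2 + 0.41931432^2 + 0.39103005^2) = 0.63161617
U = k * uc = 2 * 0.63161617
U = 1.2632

1.2632


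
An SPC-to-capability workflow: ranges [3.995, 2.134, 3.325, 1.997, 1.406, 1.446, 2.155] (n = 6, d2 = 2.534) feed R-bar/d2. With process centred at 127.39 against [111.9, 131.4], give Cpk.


R_bar = (3.995 + 2.134 + 3.325 + 1.997 + 1.406 + 1.446 + 2.155) / 7 = 2.3511429
sigma = R_bar / d2 = 2.3511429 / 2.534 = 0.92783856
Cp = (USL - LSL)/(6*sigma) = (131.4 - 111.9)/(6*0.92783856) = 3.5028
Cpu = (131.4 - 127.39)/(3*0.92783856) = 1.4406
Cpl = (127.39 - 111.9)/(3*0.92783856) = 5.5649
Cpk = min(Cpu, Cpl) = 1.4406

1.4406


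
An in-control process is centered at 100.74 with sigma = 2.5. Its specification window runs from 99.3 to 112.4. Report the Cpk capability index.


Cpu = (USL - mean) / (3*sigma) = (112.4 - 100.74) / (3*2.5) = 1.5547
Cpl = (mean - LSL) / (3*sigma) = (100.74 - 99.3) / (3*2.5) = 0.1920
Cpk = min(Cpu, Cpl) = 0.1920

0.1920


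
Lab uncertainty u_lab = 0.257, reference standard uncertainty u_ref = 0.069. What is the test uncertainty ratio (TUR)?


TUR = u_lab / u_ref
= 0.257 / 0.069
= 3.7246

3.7246


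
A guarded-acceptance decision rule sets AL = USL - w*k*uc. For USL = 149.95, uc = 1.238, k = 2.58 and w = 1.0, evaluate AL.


U = k * uc = 2.58 * 1.238 = 3.19404
guard band g = w * U = 1.0 * 3.19404 = 3.19404
AL = USL - g = 149.95 - 3.19404
AL = 146.7560

146.7560


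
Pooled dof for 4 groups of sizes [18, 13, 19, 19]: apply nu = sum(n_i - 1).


nu = sum_i (n_i - 1)
nu = ((18 - 1) + (13 - 1) + (19 - 1) + (19 - 1))
nu = 17 + 12 + 18 + 18
nu = 65

65


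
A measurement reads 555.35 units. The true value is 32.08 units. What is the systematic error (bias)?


Systematic error = measured - true
= 555.35 - 32.08
= 523.2700

523.2700


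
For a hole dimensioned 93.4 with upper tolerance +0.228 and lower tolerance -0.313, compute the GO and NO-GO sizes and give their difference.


GO = nominal - lower_tol (smallest hole = maximum material condition)
GO = 93.4 - 0.313 = 93.087
NO-GO = nominal + upper_tol (largest hole = least material condition)
NO-GO = 93.4 + 0.228 = 93.628
spread = NO-GO - GO = 93.628 - 93.087 = 0.5410

0.5410


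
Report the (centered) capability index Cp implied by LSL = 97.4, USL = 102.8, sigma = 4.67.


Cp = (USL - LSL) / (6 * sigma)
= (102.8 - 97.4) / (6 * 4.67)
= 5.4000 / 28.0200
= 0.1927

0.1927


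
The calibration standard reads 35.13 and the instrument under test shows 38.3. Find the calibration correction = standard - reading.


Correction = standard - reading
= 35.13 - 38.3
= -3.1700

-3.1700


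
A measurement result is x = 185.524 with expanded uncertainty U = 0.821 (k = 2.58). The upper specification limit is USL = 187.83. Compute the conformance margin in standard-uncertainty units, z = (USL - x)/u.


u = U / k = 0.821 / 2.58 = 0.31821705
margin = |USL - x| = |187.83 - 185.524| = 2.306
z = margin / u = 2.306 / 0.31821705
z = 7.2466

7.2466


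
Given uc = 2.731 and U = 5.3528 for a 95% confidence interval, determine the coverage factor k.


k = U / uc
k = 5.3528 / 2.731
k = 1.96

1.96


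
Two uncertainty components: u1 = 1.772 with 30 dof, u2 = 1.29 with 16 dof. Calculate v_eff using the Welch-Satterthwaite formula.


uc = sqrt(u1^2 + u2^2) = sqrt(1.772^2 + 1.29^2) = 2.1918221
v_eff = uc^4 / (u1^4/v1 + u2^4/v2)
= 2.1918221^4 / (1.772^4/30 + 1.29^4/16)
= 23.079224 / 0.50172678
v_eff = 45.9996

45.9996


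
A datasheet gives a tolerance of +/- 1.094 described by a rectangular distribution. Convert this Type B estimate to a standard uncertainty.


u_B = half_width / sqrt(3)
u_B = 1.094 / 1.7320508
u_B = 0.6316

0.6316


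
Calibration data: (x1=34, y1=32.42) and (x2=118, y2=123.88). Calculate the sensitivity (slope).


slope = (y2 - y1) / (x2 - x1)
= (123.88 - 32.42) / (118 - 34)
= 91.4600 / 84
= 1.0888

1.0888


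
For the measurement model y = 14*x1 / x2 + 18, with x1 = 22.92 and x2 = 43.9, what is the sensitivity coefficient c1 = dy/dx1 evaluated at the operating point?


y = 14*x1 / x2 + 18
dy/dx1 = 14/x2
Evaluate at x2 = 43.9: c1 = 14 / 43.9
c1 = 0.3189

0.3189


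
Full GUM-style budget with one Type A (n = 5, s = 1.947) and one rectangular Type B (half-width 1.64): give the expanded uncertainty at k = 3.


u_A = s / sqrt(n) = 1.947 / sqrt(5) = 0.87072487
u_B = half_width / sqrt(3) = 1.64 / sqrt(3) = 0.94685444
uc = sqrt(u_A^2 + u_B^2) = sqrt(0.87072487^2 + 0.94685444^2) = 1.2863495
U = k * uc = 3 * 1.2863495
U = 3.8590

3.8590


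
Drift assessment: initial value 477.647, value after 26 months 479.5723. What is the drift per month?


rate = (v2 - v1) / months
= (479.5723 - 477.647) / 26
= 1.9253 / 26
= 0.0740

0.0740


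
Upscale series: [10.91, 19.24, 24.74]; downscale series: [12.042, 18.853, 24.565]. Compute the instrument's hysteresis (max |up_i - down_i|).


|10.91 - 12.042| = 1.1320
|19.24 - 18.853| = 0.3870
|24.74 - 24.565| = 0.1750
hysteresis = max(diffs) = 1.1320

1.1320


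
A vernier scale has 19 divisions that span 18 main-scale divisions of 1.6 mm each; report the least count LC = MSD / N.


LC = MSD / n_div
= 1.6 / 19
= 0.0842

0.0842


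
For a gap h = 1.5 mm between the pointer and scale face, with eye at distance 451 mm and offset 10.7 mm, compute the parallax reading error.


error = h * offset / d
= 1.5 * 10.7 / 451
= 0.0356

0.0356


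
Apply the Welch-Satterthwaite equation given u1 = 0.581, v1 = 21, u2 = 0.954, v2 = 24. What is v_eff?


uc = sqrt(u1^2 + u2^2) = sqrt(0.581^2 + 0.954^2) = 1.1169946
v_eff = uc^4 / (u1^4/v1 + u2^4/v2)
= 1.1169946^4 / (0.581^4/21 + 0.954^4/24)
= 1.5566977 / 0.039939032
v_eff = 38.9769

38.9769


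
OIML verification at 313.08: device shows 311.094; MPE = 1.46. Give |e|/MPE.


e = indication - reference = 311.094 - 313.08 = -1.9860
|e| = 1.9860
ratio = |e| / MPE = 1.9860 / 1.46
ratio = 1.3603

1.3603


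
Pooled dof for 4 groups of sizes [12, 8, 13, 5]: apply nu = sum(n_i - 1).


nu = sum_i (n_i - 1)
nu = ((12 - 1) + (8 - 1) + (13 - 1) + (5 - 1))
nu = 11 + 7 + 12 + 4
nu = 34

34


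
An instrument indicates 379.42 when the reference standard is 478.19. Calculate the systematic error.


Systematic error = measured - true
= 379.42 - 478.19
= -98.7700

-98.7700


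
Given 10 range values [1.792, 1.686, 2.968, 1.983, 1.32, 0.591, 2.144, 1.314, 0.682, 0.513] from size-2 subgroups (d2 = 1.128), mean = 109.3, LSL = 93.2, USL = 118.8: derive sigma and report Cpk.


R_bar = (1.792 + 1.686 + 2.968 + 1.983 + 1.32 + 0.591 + 2.144 + 1.314 + 0.682 + 0.513) / 10 = 1.4993
sigma = R_bar / d2 = 1.4993 / 1.128 = 1.3291667
Cp = (USL - LSL)/(6*sigma) = (118.8 - 93.2)/(6*1.3291667) = 3.2100
Cpu = (118.8 - 109.3)/(3*1.3291667) = 2.3824
Cpl = (109.3 - 93.2)/(3*1.3291667) = 4.0376
Cpk = min(Cpu, Cpl) = 2.3824

2.3824


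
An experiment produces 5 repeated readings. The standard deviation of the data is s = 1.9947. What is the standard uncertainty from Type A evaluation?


u_A = s / sqrt(n)
u_A = 1.9947 / sqrt(5)
u_A = 1.9947 / 2.236068
u_A = 0.8921

0.8921


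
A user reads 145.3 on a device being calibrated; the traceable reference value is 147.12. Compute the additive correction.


Correction = standard - reading
= 147.12 - 145.3
= 1.8200

1.8200


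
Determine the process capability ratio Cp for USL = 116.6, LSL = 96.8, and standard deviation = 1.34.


Cp = (USL - LSL) / (6 * sigma)
= (116.6 - 96.8) / (6 * 1.34)
= 19.8000 / 8.0400
= 2.4627

2.4627


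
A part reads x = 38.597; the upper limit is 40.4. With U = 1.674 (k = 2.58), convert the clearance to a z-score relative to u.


u = U / k = 1.674 / 2.58 = 0.64883721
margin = |USL - x| = |40.4 - 38.597| = 1.803
z = margin / u = 1.803 / 0.64883721
z = 2.7788

2.7788


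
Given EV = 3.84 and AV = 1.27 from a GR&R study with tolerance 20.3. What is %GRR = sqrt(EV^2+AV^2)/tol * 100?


GRR = sqrt(EV^2 + AV^2) = sqrt(3.84^2 + 1.27^2) = 4.0445643
%GRR = GRR / tol * 100 = 4.0445643 / 20.3 * 100
%GRR = 19.9240

19.9240


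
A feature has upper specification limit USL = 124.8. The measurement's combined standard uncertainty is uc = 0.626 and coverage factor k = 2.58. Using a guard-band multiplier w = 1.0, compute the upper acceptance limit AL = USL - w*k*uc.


U = k * uc = 2.58 * 0.626 = 1.61508
guard band g = w * U = 1.0 * 1.61508 = 1.61508
AL = USL - g = 124.8 - 1.61508
AL = 123.1849

123.1849


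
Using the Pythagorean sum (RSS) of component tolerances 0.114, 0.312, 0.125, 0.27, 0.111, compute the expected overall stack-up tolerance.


RSS = sqrt(0.114^2 + 0.312^2 + 0.125^2 + 0.27^2 + 0.111^2)
= sqrt(0.211186)
= 0.4595

0.4595


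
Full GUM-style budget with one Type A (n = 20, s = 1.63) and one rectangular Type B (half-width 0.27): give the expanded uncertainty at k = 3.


u_A = s / sqrt(n) = 1.63 / sqrt(20) = 0.36447908
u_B = half_width / sqrt(3) = 0.27 / sqrt(3) = 0.15588457
uc = sqrt(u_A^2 + u_B^2) = sqrt(0.36447908^2 + 0.15588457^2) = 0.39641519
U = k * uc = 3 * 0.39641519
U = 1.1892

1.1892


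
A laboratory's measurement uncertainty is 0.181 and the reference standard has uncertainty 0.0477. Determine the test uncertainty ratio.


TUR = u_lab / u_ref
= 0.181 / 0.0477
= 3.7945

3.7945


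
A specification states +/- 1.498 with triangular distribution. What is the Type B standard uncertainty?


u_B = half_width / sqrt(6)
u_B = 1.498 / 2.4494897
u_B = 0.6116

0.6116


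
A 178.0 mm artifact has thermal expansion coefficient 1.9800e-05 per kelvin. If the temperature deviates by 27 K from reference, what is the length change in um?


dL = L * alpha * dT
= 178.0 * 1.9800e-05 * 27
= 0.0951588 mm
dL_um = 0.0951588 * 1000 = 95.1588 um

95.1588


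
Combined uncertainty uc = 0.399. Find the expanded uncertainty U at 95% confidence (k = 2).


U = k * uc
U = 2 * 0.399
U = 0.7980

0.7980


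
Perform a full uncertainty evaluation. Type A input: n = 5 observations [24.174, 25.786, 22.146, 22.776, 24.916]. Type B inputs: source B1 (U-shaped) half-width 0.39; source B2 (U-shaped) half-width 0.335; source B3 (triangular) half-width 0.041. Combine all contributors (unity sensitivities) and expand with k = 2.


mean = (24.174 + 25.786 + 22.146 + 22.776 + 24.916) / 5 = 23.9596
s = sqrt(sum((x - mean)^2)/(n-1)) = 1.4988712
u_A = s / sqrt(n) = 1.4988712 / sqrt(5) = 0.67031558
u_B1 = 0.39 / sqrt(2) = 0.27577164
u_B2 = 0.335 / sqrt(2) = 0.23688077
u_B3 = 0.041 / sqrt(6) = 0.01673818
uc = sqrt(0.67031558^2 + 0.27577164^2 + 0.23688077^2 + 0.01673818^2) = 0.76273563
U = k * uc = 2 * 0.76273563
U = 1.5255

1.5255


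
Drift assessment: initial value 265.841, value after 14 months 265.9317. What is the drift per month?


rate = (v2 - v1) / months
= (265.9317 - 265.841) / 14
= 0.0907 / 14
= 0.0065

0.0065


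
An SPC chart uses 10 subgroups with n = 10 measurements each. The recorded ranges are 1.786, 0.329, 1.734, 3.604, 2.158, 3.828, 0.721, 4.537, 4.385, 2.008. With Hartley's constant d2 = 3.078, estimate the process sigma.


R_bar = (1.786 + 0.329 + 1.734 + 3.604 + 2.158 + 3.828 + 0.721 + 4.537 + 4.385 + 2.008) / 10
R_bar = 25.09 / 10 = 2.509
sigma_hat = R_bar / d2 = 2.509 / 3.078 = 0.8151

0.8151


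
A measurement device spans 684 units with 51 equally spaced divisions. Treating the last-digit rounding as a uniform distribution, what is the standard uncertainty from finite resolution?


resolution = range / divisions
resolution = 684 / 51 = 13.411765
u_res = resolution / (2*sqrt(3))
u_res = 13.411765 / 3.4641016
u_res = 3.8716

3.8716


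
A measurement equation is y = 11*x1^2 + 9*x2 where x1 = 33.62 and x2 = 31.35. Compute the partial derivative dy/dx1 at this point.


y = 11*x1^2 + 9*x2
dy/dx1 = 2*11*x1
Evaluate at x1 = 33.62: c1 = 22 * 33.62
c1 = 739.6400

739.6400


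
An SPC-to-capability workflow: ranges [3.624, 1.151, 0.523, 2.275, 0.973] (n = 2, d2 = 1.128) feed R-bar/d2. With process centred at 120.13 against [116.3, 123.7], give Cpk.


R_bar = (3.624 + 1.151 + 0.523 + 2.275 + 0.973) / 5 = 1.7092
sigma = R_bar / d2 = 1.7092 / 1.128 = 1.5152482
Cp = (USL - LSL)/(6*sigma) = (123.7 - 116.3)/(6*1.5152482) = 0.8139
Cpu = (123.7 - 120.13)/(3*1.5152482) = 0.7853
Cpl = (120.13 - 116.3)/(3*1.5152482) = 0.8425
Cpk = min(Cpu, Cpl) = 0.7853

0.7853


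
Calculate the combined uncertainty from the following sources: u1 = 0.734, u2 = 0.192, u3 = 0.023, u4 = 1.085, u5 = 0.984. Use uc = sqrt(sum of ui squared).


uc = sqrt(0.734^2 + 0.192^2 + 0.023^2 + 1.085^2 + 0.984^2)
uc = sqrt(2.72163)
uc = 1.6497

1.6497


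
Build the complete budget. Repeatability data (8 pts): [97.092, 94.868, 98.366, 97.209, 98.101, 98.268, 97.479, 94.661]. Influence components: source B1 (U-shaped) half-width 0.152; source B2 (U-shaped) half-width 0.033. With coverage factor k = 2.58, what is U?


mean = (97.092 + 94.868 + 98.366 + 97.209 + 98.101 + 98.268 + 97.479 + 94.661) / 8 = 97.0055
s = sqrt(sum((x - mean)^2)/(n-1)) = 1.4630531
u_A = s / sqrt(n) = 1.4630531 / sqrt(8) = 0.51726738
u_B1 = 0.152 / sqrt(2) = 0.10748023
u_B2 = 0.033 / sqrt(2) = 0.023334524
uc = sqrt(0.51726738^2 + 0.10748023^2 + 0.023334524^2) = 0.52883083
U = k * uc = 2.58 * 0.52883083
U = 1.3644

1.3644


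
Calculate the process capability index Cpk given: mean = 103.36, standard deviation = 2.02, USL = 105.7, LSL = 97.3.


Cpu = (USL - mean) / (3*sigma) = (105.7 - 103.36) / (3*2.02) = 0.3861
Cpl = (mean - LSL) / (3*sigma) = (103.36 - 97.3) / (3*2.02) = 1.0000
Cpk = min(Cpu, Cpl) = 0.3861

0.3861


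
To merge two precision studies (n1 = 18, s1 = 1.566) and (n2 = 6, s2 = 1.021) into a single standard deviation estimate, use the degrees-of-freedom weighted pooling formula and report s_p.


s_p = sqrt(((n1-1)*s1^2 + (n2-1)*s2^2) / (n1+n2-2))
numerator = (18-1)*1.566^2 + (6-1)*1.021^2 = 41.690052 + 5.212205 = 46.902257
denominator = 18 + 6 - 2 = 22
s_p^2 = 46.902257 / 22 = 2.1319208
s_p = sqrt(2.1319208) = 1.4601

1.4601


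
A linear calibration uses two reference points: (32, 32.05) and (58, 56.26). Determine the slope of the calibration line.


slope = (y2 - y1) / (x2 - x1)
= (56.26 - 32.05) / (58 - 32)
= 24.2100 / 26
= 0.9312

0.9312


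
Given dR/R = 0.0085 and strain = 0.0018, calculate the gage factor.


GF = (dR/R) / epsilon
= 0.0085 / 0.0018
= 4.7222

4.7222


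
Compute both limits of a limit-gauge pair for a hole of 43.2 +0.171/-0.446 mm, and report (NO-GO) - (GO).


GO = nominal - lower_tol (smallest hole = maximum material condition)
GO = 43.2 - 0.446 = 42.754
NO-GO = nominal + upper_tol (largest hole = least material condition)
NO-GO = 43.2 + 0.171 = 43.371
spread = NO-GO - GO = 43.371 - 42.754 = 0.6170

0.6170


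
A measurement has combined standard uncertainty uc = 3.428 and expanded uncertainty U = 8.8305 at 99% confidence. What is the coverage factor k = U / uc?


k = U / uc
k = 8.8305 / 3.428
k = 2.576

2.576


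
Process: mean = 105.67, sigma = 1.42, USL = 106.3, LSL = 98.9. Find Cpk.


Cpu = (USL - mean) / (3*sigma) = (106.3 - 105.67) / (3*1.42) = 0.1479
Cpl = (mean - LSL) / (3*sigma) = (105.67 - 98.9) / (3*1.42) = 1.5892
Cpk = min(Cpu, Cpl) = 0.1479

0.1479


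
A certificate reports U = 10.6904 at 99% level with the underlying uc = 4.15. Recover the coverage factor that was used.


k = U / uc
k = 10.6904 / 4.15
k = 2.576

2.576


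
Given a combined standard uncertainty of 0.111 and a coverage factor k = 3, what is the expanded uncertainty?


U = k * uc
U = 3 * 0.111
U = 0.3330

0.3330


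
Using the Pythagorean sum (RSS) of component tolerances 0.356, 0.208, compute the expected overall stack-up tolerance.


RSS = sqrt(0.356^2 + 0.208^2)
= sqrt(0.17)
= 0.4123

0.4123


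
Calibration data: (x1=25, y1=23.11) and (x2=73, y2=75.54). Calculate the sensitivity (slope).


slope = (y2 - y1) / (x2 - x1)
= (75.54 - 23.11) / (73 - 25)
= 52.4300 / 48
= 1.0923

1.0923


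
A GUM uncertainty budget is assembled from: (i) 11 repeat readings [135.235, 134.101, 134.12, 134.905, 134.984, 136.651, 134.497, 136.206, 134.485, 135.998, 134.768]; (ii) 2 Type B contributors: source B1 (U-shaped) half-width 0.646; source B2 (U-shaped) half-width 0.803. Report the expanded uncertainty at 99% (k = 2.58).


mean = (135.235 + 134.101 + 134.12 + 134.905 + 134.984 + 136.651 + 134.497 + 136.206 + 134.485 + 135.998 + 134.768) / 11 = 135.0863636
s = sqrt(sum((x - mean)^2)/(n-1)) = 0.85518188
u_A = s / sqrt(n) = 0.85518188 / sqrt(11) = 0.25784704
u_B1 = 0.646 / sqrt(2) = 0.45679098
u_B2 = 0.803 / sqrt(2) = 0.56780675
uc = sqrt(0.25784704^2 + 0.45679098^2 + 0.56780675^2) = 0.77301203
U = k * uc = 2.58 * 0.77301203
U = 1.9944

1.9944


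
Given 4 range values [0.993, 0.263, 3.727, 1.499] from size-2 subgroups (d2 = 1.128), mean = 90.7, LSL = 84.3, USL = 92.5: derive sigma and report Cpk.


R_bar = (0.993 + 0.263 + 3.727 + 1.499) / 4 = 1.6205
sigma = R_bar / d2 = 1.6205 / 1.128 = 1.4366135
Cp = (USL - LSL)/(6*sigma) = (92.5 - 84.3)/(6*1.4366135) = 0.9513
Cpu = (92.5 - 90.7)/(3*1.4366135) = 0.4176
Cpl = (90.7 - 84.3)/(3*1.4366135) = 1.4850
Cpk = min(Cpu, Cpl) = 0.4176

0.4176


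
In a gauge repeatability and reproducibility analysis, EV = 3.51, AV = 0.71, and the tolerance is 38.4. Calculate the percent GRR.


GRR = sqrt(EV^2 + AV^2) = sqrt(3.51^2 + 0.71^2) = 3.5810892
%GRR = GRR / tol * 100 = 3.5810892 / 38.4 * 100
%GRR = 9.3258

9.3258


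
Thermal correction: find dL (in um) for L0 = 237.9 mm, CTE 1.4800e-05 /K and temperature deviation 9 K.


dL = L * alpha * dT
= 237.9 * 1.4800e-05 * 9
= 0.0316883 mm
dL_um = 0.0316883 * 1000 = 31.6883 um

31.6883


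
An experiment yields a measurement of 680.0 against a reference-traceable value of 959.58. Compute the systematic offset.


Systematic error = measured - true
= 680.0 - 959.58
= -279.5800

-279.5800


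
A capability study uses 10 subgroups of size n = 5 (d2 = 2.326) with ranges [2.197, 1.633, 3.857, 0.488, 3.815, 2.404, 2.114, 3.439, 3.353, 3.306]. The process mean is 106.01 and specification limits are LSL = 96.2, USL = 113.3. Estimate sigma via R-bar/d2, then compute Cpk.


R_bar = (2.197 + 1.633 + 3.857 + 0.488 + 3.815 + 2.404 + 2.114 + 3.439 + 3.353 + 3.306) / 10 = 2.6606
sigma = R_bar / d2 = 2.6606 / 2.326 = 1.1438521
Cp = (USL - LSL)/(6*sigma) = (113.3 - 96.2)/(6*1.1438521) = 2.4916
Cpu = (113.3 - 106.01)/(3*1.1438521) = 2.1244
Cpl = (106.01 - 96.2)/(3*1.1438521) = 2.8588
Cpk = min(Cpu, Cpl) = 2.1244

2.1244


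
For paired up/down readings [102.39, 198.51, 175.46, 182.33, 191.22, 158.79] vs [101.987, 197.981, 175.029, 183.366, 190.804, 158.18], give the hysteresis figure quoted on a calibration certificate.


|102.39 - 101.987| = 0.4030
|198.51 - 197.981| = 0.5290
|175.46 - 175.029| = 0.4310
|182.33 - 183.366| = 1.0360
|191.22 - 190.804| = 0.4160
|158.79 - 158.18| = 0.6100
hysteresis = max(diffs) = 1.0360

1.0360


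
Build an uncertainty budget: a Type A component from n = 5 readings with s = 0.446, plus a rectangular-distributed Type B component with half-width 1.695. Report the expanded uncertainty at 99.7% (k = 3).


u_A = s / sqrt(n) = 0.446 / sqrt(5) = 0.19945726
u_B = half_width / sqrt(3) = 1.695 / sqrt(3) = 0.97860871
uc = sqrt(u_A^2 + u_B^2) = sqrt(0.19945726^2 + 0.97860871^2) = 0.99872829
U = k * uc = 3 * 0.99872829
U = 2.9962

2.9962


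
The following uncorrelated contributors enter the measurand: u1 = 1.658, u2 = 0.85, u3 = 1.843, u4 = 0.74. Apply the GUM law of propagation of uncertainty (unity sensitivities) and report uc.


uc = sqrt(1.658^2 + 0.85^2 + 1.843^2 + 0.74^2)
uc = sqrt(7.415713)
uc = 2.7232

2.7232


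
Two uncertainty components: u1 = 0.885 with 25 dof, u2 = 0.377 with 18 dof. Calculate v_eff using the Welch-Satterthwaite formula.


uc = sqrt(u1^2 + u2^2) = sqrt(0.885^2 + 0.377^2) = 0.96195322
v_eff = uc^4 / (u1^4/v1 + u2^4/v2)
= 0.96195322^4 / (0.885^4/25 + 0.377^4/18)
= 0.85628002 / 0.025659915
v_eff = 33.3703

33.3703


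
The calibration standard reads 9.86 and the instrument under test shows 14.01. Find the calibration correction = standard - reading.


Correction = standard - reading
= 9.86 - 14.01
= -4.1500

-4.1500


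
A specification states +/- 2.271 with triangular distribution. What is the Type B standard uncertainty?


u_B = half_width / sqrt(6)
u_B = 2.271 / 2.4494897
u_B = 0.9271

0.9271


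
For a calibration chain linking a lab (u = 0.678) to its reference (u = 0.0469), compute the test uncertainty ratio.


TUR = u_lab / u_ref
= 0.678 / 0.0469
= 14.4563

14.4563


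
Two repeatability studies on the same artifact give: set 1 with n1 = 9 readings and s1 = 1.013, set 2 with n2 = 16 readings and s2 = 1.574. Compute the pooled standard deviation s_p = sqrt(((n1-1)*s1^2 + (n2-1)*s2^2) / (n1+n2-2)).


s_p = sqrt(((n1-1)*s1^2 + (n2-1)*s2^2) / (n1+n2-2))
numerator = (9-1)*1.013^2 + (16-1)*1.574^2 = 8.209352 + 37.16214 = 45.371492
denominator = 9 + 16 - 2 = 23
s_p^2 = 45.371492 / 23 = 1.9726736
s_p = sqrt(1.9726736) = 1.4045

1.4045


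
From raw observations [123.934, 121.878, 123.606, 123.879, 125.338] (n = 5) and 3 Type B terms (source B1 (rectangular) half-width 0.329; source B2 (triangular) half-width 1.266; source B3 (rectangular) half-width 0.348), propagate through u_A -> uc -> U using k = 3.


mean = (123.934 + 121.878 + 123.606 + 123.879 + 125.338) / 5 = 123.727
s = sqrt(sum((x - mean)^2)/(n-1)) = 1.2343739
u_A = s / sqrt(n) = 1.2343739 / sqrt(5) = 0.55202879
u_B1 = 0.329 / sqrt(3) = 0.18994824
u_B2 = 1.266 / sqrt(6) = 0.51684234
u_B3 = 0.348 / sqrt(3) = 0.20091789
uc = sqrt(0.55202879^2 + 0.18994824^2 + 0.51684234^2 + 0.20091789^2) = 0.80517707
U = k * uc = 3 * 0.80517707
U = 2.4155

2.4155


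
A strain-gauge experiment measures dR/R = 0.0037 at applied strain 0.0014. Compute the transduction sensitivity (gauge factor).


GF = (dR/R) / epsilon
= 0.0037 / 0.0014
= 2.6429

2.6429


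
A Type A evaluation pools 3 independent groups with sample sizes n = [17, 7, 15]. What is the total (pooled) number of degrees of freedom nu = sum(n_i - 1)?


nu = sum_i (n_i - 1)
nu = ((17 - 1) + (7 - 1) + (15 - 1))
nu = 16 + 6 + 14
nu = 36

36


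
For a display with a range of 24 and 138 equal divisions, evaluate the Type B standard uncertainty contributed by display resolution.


resolution = range / divisions
resolution = 24 / 138 = 0.17391304
u_res = resolution / (2*sqrt(3))
u_res = 0.17391304 / 3.4641016
u_res = 0.0502

0.0502


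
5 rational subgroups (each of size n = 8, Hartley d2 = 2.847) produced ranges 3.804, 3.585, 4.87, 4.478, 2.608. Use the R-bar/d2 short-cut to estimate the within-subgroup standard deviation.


R_bar = (3.804 + 3.585 + 4.87 + 4.478 + 2.608) / 5
R_bar = 19.345 / 5 = 3.869
sigma_hat = R_bar / d2 = 3.869 / 2.847 = 1.3590

1.3590


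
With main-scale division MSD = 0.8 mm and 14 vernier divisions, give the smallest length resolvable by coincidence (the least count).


LC = MSD / n_div
= 0.8 / 14
= 0.0571

0.0571


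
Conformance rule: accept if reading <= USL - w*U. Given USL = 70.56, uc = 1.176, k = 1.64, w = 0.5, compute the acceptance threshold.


U = k * uc = 1.64 * 1.176 = 1.92864
guard band g = w * U = 0.5 * 1.92864 = 0.96432
AL = USL - g = 70.56 - 0.96432
AL = 69.5957

69.5957


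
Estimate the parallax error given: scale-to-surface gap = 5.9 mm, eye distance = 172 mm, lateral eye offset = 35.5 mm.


error = h * offset / d
= 5.9 * 35.5 / 172
= 1.2177

1.2177


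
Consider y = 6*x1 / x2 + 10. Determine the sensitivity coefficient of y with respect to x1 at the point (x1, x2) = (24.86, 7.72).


y = 6*x1 / x2 + 10
dy/dx1 = 6/x2
Evaluate at x2 = 7.72: c1 = 6 / 7.72
c1 = 0.7772

0.7772


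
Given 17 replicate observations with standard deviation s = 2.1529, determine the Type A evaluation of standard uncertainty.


u_A = s / sqrt(n)
u_A = 2.1529 / sqrt(17)
u_A = 2.1529 / 4.1231056
u_A = 0.5222

0.5222


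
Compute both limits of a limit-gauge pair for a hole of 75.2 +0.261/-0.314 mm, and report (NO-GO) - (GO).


GO = nominal - lower_tol (smallest hole = maximum material condition)
GO = 75.2 - 0.314 = 74.886
NO-GO = nominal + upper_tol (largest hole = least material condition)
NO-GO = 75.2 + 0.261 = 75.461
spread = NO-GO - GO = 75.461 - 74.886 = 0.5750

0.5750


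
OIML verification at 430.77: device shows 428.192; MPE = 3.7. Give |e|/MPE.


e = indication - reference = 428.192 - 430.77 = -2.5780
|e| = 2.5780
ratio = |e| / MPE = 2.5780 / 3.7
ratio = 0.6968

0.6968


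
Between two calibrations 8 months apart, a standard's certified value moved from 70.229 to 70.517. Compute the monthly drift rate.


rate = (v2 - v1) / months
= (70.517 - 70.229) / 8
= 0.2880 / 8
= 0.0360

0.0360


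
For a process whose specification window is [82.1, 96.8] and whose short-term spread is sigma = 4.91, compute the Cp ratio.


Cp = (USL - LSL) / (6 * sigma)
= (96.8 - 82.1) / (6 * 4.91)
= 14.7000 / 29.4600
= 0.4990

0.4990


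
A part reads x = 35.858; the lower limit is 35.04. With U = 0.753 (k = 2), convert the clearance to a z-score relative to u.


u = U / k = 0.753 / 2 = 0.3765
margin = |LSL - x| = |35.04 - 35.858| = 0.818
z = margin / u = 0.818 / 0.3765
z = 2.1726

2.1726


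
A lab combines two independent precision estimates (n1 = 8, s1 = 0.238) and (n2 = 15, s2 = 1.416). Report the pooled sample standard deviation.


s_p = sqrt(((n1-1)*s1^2 + (n2-1)*s2^2) / (n1+n2-2))
numerator = (8-1)*0.238^2 + (15-1)*1.416^2 = 0.396508 + 28.070784 = 28.467292
denominator = 8 + 15 - 2 = 21
s_p^2 = 28.467292 / 21 = 1.3555853
s_p = sqrt(1.3555853) = 1.1643

1.1643


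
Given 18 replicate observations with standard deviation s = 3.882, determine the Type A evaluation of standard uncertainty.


u_A = s / sqrt(n)
u_A = 3.882 / sqrt(18)
u_A = 3.882 / 4.2426407
u_A = 0.9150

0.9150


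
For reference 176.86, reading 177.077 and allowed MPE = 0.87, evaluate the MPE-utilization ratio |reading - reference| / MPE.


e = indication - reference = 177.077 - 176.86 = 0.2170
|e| = 0.2170
ratio = |e| / MPE = 0.2170 / 0.87
ratio = 0.2494

0.2494


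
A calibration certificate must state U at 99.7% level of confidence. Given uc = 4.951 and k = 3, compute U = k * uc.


U = k * uc
U = 3 * 4.951
U = 14.8530

14.8530


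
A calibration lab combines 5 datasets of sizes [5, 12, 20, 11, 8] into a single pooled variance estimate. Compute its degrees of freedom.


nu = sum_i (n_i - 1)
nu = ((5 - 1) + (12 - 1) + (20 - 1) + (11 - 1) + (8 - 1))
nu = 4 + 11 + 19 + 10 + 7
nu = 51

51


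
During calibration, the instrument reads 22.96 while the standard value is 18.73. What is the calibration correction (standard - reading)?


Correction = standard - reading
= 18.73 - 22.96
= -4.2300

-4.2300


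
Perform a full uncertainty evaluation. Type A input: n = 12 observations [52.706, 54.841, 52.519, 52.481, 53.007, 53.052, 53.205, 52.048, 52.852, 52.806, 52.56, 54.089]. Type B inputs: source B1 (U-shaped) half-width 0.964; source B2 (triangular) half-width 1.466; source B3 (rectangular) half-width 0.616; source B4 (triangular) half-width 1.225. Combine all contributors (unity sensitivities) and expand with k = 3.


mean = (52.706 + 54.841 + 52.519 + 52.481 + 53.007 + 53.052 + 53.205 + 52.048 + 52.852 + 52.806 + 52.56 + 54.089) / 12 = 53.01383333
s = sqrt(sum((x - mean)^2)/(n-1)) = 0.76063883
u_A = s / sqrt(n) = 0.76063883 / sqrt(12) = 0.21957752
u_B1 = 0.964 / sqrt(2) = 0.68165094
u_B2 = 1.466 / sqrt(6) = 0.59849199
u_B3 = 0.616 / sqrt(3) = 0.35564777
u_B4 = 1.225 / sqrt(6) = 0.50010416
uc = sqrt(0.21957752^2 + 0.68165094^2 + 0.59849199^2 + 0.35564777^2 + 0.50010416^2) = 1.1169801
U = k * uc = 3 * 1.1169801
U = 3.3509

3.3509


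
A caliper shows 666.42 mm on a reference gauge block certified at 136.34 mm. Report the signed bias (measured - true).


Systematic error = measured - true
= 666.42 - 136.34
= 530.0800

530.0800


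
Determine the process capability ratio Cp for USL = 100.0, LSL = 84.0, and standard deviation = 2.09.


Cp = (USL - LSL) / (6 * sigma)
= (100.0 - 84.0) / (6 * 2.09)
= 16.0000 / 12.5400
= 1.2759

1.2759


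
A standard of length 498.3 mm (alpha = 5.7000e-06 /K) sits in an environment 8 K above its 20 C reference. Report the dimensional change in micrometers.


dL = L * alpha * dT
= 498.3 * 5.7000e-06 * 8
= 0.0227225 mm
dL_um = 0.0227225 * 1000 = 22.7225 um

22.7225


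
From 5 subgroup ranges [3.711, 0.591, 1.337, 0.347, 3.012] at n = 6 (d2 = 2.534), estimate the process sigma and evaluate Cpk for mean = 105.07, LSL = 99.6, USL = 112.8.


R_bar = (3.711 + 0.591 + 1.337 + 0.347 + 3.012) / 5 = 1.7996
sigma = R_bar / d2 = 1.7996 / 2.534 = 0.71018153
Cp = (USL - LSL)/(6*sigma) = (112.8 - 99.6)/(6*0.71018153) = 3.0978
Cpu = (112.8 - 105.07)/(3*0.71018153) = 3.6282
Cpl = (105.07 - 99.6)/(3*0.71018153) = 2.5674
Cpk = min(Cpu, Cpl) = 2.5674

2.5674


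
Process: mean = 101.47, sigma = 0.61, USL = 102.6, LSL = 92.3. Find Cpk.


Cpu = (USL - mean) / (3*sigma) = (102.6 - 101.47) / (3*0.61) = 0.6175
Cpl = (mean - LSL) / (3*sigma) = (101.47 - 92.3) / (3*0.61) = 5.0109
Cpk = min(Cpu, Cpl) = 0.6175

0.6175


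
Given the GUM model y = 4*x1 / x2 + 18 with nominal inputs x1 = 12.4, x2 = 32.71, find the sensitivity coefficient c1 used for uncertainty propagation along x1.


y = 4*x1 / x2 + 18
dy/dx1 = 4/x2
Evaluate at x2 = 32.71: c1 = 4 / 32.71
c1 = 0.1223

0.1223


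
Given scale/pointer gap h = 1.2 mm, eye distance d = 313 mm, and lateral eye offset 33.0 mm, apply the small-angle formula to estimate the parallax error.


error = h * offset / d
= 1.2 * 33.0 / 313
= 0.1265

0.1265


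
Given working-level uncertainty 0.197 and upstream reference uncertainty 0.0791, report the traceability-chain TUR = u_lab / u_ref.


TUR = u_lab / u_ref
= 0.197 / 0.0791
= 2.4905

2.4905


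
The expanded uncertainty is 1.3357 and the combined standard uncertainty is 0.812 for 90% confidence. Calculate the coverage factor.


k = U / uc
k = 1.3357 / 0.812
k = 1.645

1.645


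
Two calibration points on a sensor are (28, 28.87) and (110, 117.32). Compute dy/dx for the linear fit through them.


slope = (y2 - y1) / (x2 - x1)
= (117.32 - 28.87) / (110 - 28)
= 88.4500 / 82
= 1.0787

1.0787


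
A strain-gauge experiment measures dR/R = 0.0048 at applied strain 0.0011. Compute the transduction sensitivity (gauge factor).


GF = (dR/R) / epsilon
= 0.0048 / 0.0011
= 4.3636

4.3636


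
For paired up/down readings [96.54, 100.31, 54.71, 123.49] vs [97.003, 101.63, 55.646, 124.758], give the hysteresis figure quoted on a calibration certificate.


|96.54 - 97.003| = 0.4630
|100.31 - 101.63| = 1.3200
|54.71 - 55.646| = 0.9360
|123.49 - 124.758| = 1.2680
hysteresis = max(diffs) = 1.3200

1.3200


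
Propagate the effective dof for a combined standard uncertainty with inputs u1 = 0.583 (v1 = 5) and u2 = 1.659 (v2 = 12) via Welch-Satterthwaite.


uc = sqrt(u1^2 + u2^2) = sqrt(0.583^2 + 1.659^2) = 1.7584567
v_eff = uc^4 / (u1^4/v1 + u2^4/v2)
= 1.7584567^4 / (0.583^4/5 + 1.659^4/12)
= 9.5615151 / 0.65435913
v_eff = 14.6120

14.6120


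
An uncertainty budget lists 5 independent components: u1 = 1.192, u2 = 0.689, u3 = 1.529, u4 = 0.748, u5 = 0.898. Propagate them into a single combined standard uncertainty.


uc = sqrt(1.192^2 + 0.689^2 + 1.529^2 + 0.748^2 + 0.898^2)
uc = sqrt(5.599334)
uc = 2.3663

2.3663


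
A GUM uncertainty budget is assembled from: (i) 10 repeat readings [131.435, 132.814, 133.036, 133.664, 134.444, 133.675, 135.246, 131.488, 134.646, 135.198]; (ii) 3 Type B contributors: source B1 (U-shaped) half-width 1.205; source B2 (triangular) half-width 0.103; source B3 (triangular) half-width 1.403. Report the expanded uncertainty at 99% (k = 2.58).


mean = (131.435 + 132.814 + 133.036 + 133.664 + 134.444 + 133.675 + 135.246 + 131.488 + 134.646 + 135.198) / 10 = 133.5646
s = sqrt(sum((x - mean)^2)/(n-1)) = 1.3804276
u_A = s / sqrt(n) = 1.3804276 / sqrt(10) = 0.43652954
u_B1 = 1.205 / sqrt(2) = 0.85206367
u_B2 = 0.103 / sqrt(6) = 0.042049574
u_B3 = 1.403 / sqrt(6) = 0.57277235
uc = sqrt(0.43652954^2 + 0.85206367^2 + 0.042049574^2 + 0.57277235^2) = 1.1164259
U = k * uc = 2.58 * 1.1164259
U = 2.8804

2.8804


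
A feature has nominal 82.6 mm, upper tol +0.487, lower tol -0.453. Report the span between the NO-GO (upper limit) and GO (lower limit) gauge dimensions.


GO = nominal - lower_tol (smallest hole = maximum material condition)
GO = 82.6 - 0.453 = 82.147
NO-GO = nominal + upper_tol (largest hole = least material condition)
NO-GO = 82.6 + 0.487 = 83.087
spread = NO-GO - GO = 83.087 - 82.147 = 0.9400

0.9400


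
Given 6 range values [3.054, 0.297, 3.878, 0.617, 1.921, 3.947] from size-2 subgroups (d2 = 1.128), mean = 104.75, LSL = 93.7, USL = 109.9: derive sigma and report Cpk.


R_bar = (3.054 + 0.297 + 3.878 + 0.617 + 1.921 + 3.947) / 6 = 2.2856667
sigma = R_bar / d2 = 2.2856667 / 1.128 = 2.0263003
Cp = (USL - LSL)/(6*sigma) = (109.9 - 93.7)/(6*2.0263003) = 1.3325
Cpu = (109.9 - 104.75)/(3*2.0263003) = 0.8472
Cpl = (104.75 - 93.7)/(3*2.0263003) = 1.8178
Cpk = min(Cpu, Cpl) = 0.8472

0.8472


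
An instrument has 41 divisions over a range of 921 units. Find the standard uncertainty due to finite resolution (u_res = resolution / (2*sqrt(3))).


resolution = range / divisions
resolution = 921 / 41 = 22.463415
u_res = resolution / (2*sqrt(3))
u_res = 22.463415 / 3.4641016
u_res = 6.4846

6.4846


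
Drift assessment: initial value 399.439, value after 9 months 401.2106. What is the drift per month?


rate = (v2 - v1) / months
= (401.2106 - 399.439) / 9
= 1.7716 / 9
= 0.1968

0.1968


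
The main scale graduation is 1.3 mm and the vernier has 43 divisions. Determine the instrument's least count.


LC = MSD / n_div
= 1.3 / 43
= 0.0302

0.0302


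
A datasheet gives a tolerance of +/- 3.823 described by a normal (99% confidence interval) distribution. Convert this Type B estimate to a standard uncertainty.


u_B = half_width / 2.576
u_B = 3.823 / 2.576
u_B = 1.4841

1.4841


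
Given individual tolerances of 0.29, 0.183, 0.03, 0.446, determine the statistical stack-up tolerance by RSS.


RSS = sqrt(0.29^2 + 0.183^2 + 0.03^2 + 0.446^2)
= sqrt(0.317405)
= 0.5634

0.5634


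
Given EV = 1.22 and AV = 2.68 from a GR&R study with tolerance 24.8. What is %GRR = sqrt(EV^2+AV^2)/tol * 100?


GRR = sqrt(EV^2 + AV^2) = sqrt(1.22^2 + 2.68^2) = 2.9446222
%GRR = GRR / tol * 100 = 2.9446222 / 24.8 * 100
%GRR = 11.8735

11.8735


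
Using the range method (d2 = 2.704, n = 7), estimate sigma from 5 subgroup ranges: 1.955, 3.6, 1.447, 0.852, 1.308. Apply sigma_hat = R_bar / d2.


R_bar = (1.955 + 3.6 + 1.447 + 0.852 + 1.308) / 5
R_bar = 9.162 / 5 = 1.8324
sigma_hat = R_bar / d2 = 1.8324 / 2.704 = 0.6777

0.6777


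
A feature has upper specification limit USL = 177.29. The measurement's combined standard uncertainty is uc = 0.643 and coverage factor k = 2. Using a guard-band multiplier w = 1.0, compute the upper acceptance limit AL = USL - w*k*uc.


U = k * uc = 2 * 0.643 = 1.286
guard band g = w * U = 1.0 * 1.286 = 1.286
AL = USL - g = 177.29 - 1.286
AL = 176.0040

176.0040


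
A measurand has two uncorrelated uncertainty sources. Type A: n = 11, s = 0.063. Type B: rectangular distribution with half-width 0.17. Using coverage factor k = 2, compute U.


u_A = s / sqrt(n) = 0.063 / sqrt(11) = 0.018995215
u_B = half_width / sqrt(3) = 0.17 / sqrt(3) = 0.098149546
uc = sqrt(u_A^2 + u_B^2) = sqrt(0.018995215^2 + 0.098149546^2) = 0.099970754
U = k * uc = 2 * 0.099970754
U = 0.1999

0.1999
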